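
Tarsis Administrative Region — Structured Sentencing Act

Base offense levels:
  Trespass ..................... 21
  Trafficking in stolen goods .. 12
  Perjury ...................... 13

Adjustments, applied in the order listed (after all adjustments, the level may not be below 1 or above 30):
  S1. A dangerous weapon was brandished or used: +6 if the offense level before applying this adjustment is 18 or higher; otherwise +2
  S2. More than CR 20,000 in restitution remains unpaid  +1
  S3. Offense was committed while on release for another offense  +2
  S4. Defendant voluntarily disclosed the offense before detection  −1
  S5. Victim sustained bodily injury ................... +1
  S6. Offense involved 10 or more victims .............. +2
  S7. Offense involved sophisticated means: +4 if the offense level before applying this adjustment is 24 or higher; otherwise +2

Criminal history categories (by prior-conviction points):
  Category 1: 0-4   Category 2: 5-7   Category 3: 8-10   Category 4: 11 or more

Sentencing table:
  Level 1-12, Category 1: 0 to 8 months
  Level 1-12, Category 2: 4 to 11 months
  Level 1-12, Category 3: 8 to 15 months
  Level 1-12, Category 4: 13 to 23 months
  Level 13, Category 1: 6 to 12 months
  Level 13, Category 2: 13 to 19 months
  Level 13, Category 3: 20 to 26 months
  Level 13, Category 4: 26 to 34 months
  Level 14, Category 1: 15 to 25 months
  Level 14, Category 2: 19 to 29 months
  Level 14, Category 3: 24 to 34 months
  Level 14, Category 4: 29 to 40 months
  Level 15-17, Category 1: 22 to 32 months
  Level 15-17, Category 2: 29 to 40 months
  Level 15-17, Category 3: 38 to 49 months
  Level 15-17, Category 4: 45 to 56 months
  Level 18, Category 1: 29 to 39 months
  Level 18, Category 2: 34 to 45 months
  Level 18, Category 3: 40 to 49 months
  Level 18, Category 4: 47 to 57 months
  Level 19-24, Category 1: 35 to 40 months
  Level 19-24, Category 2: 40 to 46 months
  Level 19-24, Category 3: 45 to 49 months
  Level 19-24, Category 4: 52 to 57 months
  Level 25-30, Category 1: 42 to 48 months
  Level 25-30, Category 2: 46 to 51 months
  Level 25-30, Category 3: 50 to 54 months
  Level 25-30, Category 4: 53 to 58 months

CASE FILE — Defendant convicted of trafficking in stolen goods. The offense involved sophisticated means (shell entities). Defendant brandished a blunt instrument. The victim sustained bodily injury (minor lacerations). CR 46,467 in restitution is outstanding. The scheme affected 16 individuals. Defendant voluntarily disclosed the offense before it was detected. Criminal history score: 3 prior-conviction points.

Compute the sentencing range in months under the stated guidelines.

Base offense level for trafficking in stolen goods: 12.
S1 applies (level before this adjustment is 12 < 18, so +2): 12 + 2 = 14.
S2 applies: 14 + 1 = 15.
S3 does not apply.
S4 applies: 15 − 1 = 14.
S5 applies: 14 + 1 = 15.
S6 applies: 15 + 2 = 17.
S7 applies (level before this adjustment is 17 < 24, so +2): 17 + 2 = 19.
Final offense level: 19.
Criminal history: 3 prior points → Category 1 (0-4).
Level 19 falls in the 19-24 band.
Grid: Level 19-24 × Category 1 = 35-40 months.

35-40 months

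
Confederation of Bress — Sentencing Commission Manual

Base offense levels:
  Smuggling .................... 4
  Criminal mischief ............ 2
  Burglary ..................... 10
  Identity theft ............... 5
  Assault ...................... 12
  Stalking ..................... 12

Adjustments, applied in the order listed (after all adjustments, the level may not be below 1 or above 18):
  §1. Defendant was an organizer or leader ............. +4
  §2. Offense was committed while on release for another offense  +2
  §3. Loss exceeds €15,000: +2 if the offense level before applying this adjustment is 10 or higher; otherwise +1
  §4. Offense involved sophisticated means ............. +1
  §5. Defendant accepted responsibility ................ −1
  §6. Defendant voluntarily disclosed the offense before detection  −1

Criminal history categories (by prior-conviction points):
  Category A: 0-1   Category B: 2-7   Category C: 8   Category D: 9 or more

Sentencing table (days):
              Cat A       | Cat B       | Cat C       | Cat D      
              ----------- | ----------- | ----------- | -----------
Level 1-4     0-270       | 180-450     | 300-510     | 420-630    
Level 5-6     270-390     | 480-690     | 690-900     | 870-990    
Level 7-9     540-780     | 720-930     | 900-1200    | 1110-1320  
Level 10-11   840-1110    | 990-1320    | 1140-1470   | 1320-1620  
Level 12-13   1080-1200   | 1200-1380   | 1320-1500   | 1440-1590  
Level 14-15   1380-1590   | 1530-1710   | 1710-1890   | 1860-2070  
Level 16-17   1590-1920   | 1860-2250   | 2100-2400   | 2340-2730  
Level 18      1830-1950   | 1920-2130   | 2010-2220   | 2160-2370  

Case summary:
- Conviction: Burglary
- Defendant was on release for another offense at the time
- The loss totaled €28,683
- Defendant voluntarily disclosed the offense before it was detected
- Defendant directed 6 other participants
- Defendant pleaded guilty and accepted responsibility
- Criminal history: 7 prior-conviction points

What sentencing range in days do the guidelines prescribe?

Base offense level for burglary: 10.
§1 applies: 10 + 4 = 14.
§2 applies: 14 + 2 = 16.
§3 applies (level before this adjustment is 16 ≥ 10, so +2): 16 + 2 = 18.
§4 does not apply.
§5 applies: 18 − 1 = 17.
§6 applies: 17 − 1 = 16.
Final offense level: 16.
Criminal history: 7 prior points → Category B (2-7).
Level 16 falls in the 16-17 band.
Grid: Level 16-17 × Category B = 1860-2250 days.

1860-2250 days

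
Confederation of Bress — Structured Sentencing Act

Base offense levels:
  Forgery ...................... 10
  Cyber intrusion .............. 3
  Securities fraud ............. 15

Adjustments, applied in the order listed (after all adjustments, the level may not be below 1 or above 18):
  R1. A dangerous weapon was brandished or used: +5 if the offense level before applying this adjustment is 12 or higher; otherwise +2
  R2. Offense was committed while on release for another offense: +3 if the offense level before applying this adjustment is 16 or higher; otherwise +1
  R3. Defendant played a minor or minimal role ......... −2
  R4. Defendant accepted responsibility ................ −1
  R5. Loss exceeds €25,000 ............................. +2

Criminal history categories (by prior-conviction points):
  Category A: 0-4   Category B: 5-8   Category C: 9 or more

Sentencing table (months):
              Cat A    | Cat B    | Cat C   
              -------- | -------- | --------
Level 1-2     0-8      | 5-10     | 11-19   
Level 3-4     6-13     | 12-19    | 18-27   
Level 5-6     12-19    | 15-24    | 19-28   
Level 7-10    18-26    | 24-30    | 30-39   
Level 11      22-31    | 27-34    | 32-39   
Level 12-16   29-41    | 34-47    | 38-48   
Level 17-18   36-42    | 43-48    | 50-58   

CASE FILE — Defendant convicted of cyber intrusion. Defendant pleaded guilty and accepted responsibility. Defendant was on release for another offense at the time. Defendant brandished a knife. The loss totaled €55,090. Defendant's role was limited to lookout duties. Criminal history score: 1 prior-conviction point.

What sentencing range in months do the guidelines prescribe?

Base offense level for cyber intrusion: 3.
R1 applies (level before this adjustment is 3 < 12, so +2): 3 + 2 = 5.
R2 applies (level before this adjustment is 5 < 16, so +1): 5 + 1 = 6.
R3 applies: 6 − 2 = 4.
R4 applies: 4 − 1 = 3.
R5 applies: 3 + 2 = 5.
Final offense level: 5.
Criminal history: 1 prior point → Category A (0-4).
Level 5 falls in the 5-6 band.
Grid: Level 5-6 × Category A = 12-19 months.

12-19 months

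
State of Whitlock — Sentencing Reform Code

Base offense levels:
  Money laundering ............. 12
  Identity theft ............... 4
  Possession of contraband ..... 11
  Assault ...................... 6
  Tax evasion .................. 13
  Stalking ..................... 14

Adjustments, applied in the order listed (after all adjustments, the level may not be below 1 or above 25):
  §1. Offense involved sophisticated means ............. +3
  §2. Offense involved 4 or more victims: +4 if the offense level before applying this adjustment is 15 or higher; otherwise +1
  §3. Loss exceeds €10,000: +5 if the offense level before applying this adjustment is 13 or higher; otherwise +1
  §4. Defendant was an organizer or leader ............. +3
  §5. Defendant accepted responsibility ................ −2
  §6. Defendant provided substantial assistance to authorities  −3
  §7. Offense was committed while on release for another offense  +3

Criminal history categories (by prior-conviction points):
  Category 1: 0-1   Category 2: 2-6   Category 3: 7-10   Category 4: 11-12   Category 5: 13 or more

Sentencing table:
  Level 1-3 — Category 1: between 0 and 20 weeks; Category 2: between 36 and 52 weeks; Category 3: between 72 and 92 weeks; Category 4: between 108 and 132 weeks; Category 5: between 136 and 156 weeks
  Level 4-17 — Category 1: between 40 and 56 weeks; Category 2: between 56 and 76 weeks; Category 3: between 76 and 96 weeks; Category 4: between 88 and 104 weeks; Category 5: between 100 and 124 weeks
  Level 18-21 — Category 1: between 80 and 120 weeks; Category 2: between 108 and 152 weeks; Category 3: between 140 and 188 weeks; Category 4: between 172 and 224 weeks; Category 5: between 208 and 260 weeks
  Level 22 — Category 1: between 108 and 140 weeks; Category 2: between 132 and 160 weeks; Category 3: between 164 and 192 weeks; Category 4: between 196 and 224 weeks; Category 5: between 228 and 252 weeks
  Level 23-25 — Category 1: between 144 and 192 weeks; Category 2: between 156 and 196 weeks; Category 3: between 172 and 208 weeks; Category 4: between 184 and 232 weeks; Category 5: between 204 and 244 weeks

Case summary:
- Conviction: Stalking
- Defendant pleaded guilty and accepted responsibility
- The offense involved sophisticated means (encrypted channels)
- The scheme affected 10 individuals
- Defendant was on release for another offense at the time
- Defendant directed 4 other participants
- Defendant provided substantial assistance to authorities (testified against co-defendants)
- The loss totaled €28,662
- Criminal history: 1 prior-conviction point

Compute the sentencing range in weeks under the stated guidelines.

Base offense level for stalking: 14.
§1 applies: 14 + 3 = 17.
§2 applies (level before this adjustment is 17 ≥ 15, so +4): 17 + 4 = 21.
§3 applies (level before this adjustment is 21 ≥ 13, so +5): 21 + 5 = 26.
§4 applies: 26 + 3 = 29.
§5 applies: 29 − 2 = 27.
§6 applies: 27 − 3 = 24.
§7 applies: 24 + 3 = 27.
Level 27 exceeds the maximum of 25; capped at 25.
Final offense level: 25.
Criminal history: 1 prior point → Category 1 (0-1).
Level 25 falls in the 23-25 band.
Grid: Level 23-25 × Category 1 = 144-192 weeks.

144-192 weeks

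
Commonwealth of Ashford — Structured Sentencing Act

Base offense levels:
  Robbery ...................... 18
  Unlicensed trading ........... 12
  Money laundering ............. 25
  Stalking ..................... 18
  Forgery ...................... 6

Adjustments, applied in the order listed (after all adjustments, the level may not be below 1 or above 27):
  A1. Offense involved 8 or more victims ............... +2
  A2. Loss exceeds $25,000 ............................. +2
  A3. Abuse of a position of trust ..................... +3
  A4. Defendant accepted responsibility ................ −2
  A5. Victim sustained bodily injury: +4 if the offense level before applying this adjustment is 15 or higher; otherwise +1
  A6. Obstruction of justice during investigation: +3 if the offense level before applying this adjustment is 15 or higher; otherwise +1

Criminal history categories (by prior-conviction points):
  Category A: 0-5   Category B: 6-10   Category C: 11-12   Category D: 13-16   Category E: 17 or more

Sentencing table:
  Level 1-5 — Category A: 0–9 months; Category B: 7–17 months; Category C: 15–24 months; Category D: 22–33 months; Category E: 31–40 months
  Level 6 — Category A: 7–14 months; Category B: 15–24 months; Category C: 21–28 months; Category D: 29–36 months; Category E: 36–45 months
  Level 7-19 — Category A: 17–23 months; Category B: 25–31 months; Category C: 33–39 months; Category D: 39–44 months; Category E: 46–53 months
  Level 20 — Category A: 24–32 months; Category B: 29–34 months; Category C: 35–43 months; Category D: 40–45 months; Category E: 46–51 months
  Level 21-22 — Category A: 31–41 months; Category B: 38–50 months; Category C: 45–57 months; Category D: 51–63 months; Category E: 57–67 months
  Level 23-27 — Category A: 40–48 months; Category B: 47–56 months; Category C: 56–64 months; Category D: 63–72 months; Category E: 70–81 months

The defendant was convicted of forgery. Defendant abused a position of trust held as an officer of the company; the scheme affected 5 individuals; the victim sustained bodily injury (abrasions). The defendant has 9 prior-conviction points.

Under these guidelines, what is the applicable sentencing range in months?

Base offense level for forgery: 6.
A2 does not apply.
A3 applies: 6 + 3 = 9.
A5 applies (level before this adjustment is 9 < 15, so +1): 9 + 1 = 10.
Final offense level: 10.
Criminal history: 9 prior points → Category B (6-10).
Level 10 falls in the 7-19 band.
Grid: Level 7-19 × Category B = 25-31 months.

25-31 months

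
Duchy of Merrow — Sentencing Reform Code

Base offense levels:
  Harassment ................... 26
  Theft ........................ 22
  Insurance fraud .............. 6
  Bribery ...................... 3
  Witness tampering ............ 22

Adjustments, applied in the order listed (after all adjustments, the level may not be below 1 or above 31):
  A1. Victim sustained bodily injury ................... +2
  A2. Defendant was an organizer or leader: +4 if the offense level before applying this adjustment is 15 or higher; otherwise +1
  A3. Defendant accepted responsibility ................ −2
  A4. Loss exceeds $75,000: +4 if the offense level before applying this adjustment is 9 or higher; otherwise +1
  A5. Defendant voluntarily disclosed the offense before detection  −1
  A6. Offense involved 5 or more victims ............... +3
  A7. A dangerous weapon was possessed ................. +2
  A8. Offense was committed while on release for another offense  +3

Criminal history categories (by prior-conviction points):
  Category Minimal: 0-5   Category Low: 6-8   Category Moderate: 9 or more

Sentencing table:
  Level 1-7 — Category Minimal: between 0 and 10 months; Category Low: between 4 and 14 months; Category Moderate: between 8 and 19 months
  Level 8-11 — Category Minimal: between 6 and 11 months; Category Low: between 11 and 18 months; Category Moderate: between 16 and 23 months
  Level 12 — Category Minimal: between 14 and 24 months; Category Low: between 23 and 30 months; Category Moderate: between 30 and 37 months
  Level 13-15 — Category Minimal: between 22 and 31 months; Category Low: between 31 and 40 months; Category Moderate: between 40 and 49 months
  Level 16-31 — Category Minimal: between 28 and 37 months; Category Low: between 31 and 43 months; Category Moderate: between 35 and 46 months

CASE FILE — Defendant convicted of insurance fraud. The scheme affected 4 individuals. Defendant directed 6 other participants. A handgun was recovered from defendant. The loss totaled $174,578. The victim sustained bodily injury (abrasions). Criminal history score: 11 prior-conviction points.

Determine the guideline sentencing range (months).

Base offense level for insurance fraud: 6.
A1 applies: 6 + 2 = 8.
A2 applies (level before this adjustment is 8 < 15, so +1): 8 + 1 = 9.
A3 does not apply.
A4 applies (level before this adjustment is 9 ≥ 9, so +4): 9 + 4 = 13.
A5 does not apply.
A7 applies: 13 + 2 = 15.
Final offense level: 15.
Criminal history: 11 prior points → Category Moderate (9+).
Level 15 falls in the 13-15 band.
Grid: Level 13-15 × Category Moderate = 40-49 months.

40-49 months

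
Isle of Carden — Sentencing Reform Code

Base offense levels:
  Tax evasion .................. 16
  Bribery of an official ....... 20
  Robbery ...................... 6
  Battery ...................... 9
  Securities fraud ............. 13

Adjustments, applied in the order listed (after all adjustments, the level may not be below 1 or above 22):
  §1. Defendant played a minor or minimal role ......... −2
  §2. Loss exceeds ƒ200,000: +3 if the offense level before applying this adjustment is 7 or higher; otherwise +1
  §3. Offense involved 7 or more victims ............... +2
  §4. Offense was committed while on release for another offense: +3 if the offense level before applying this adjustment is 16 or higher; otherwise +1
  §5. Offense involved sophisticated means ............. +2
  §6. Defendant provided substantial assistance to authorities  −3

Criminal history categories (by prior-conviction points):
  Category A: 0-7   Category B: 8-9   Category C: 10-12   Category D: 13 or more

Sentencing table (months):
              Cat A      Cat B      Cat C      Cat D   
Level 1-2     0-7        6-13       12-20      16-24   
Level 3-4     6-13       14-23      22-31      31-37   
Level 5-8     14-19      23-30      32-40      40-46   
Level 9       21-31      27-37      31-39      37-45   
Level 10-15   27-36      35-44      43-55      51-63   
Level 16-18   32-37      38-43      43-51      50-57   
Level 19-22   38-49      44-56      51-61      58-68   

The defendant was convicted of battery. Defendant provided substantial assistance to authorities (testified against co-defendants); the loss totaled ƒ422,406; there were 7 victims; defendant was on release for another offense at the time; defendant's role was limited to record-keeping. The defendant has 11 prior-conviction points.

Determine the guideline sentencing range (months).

43-55 months

Base offense level for battery: 9.
§1 applies: 9 − 2 = 7.
§2 applies (level before this adjustment is 7 ≥ 7, so +3): 7 + 3 = 10.
§3 applies: 10 + 2 = 12.
§4 applies (level before this adjustment is 12 < 16, so +1): 12 + 1 = 13.
§5 does not apply.
§6 applies: 13 − 3 = 10.
Final offense level: 10.
Criminal history: 11 prior points → Category C (10-12).
Level 10 falls in the 10-15 band.
Grid: Level 10-15 × Category C = 43-55 months.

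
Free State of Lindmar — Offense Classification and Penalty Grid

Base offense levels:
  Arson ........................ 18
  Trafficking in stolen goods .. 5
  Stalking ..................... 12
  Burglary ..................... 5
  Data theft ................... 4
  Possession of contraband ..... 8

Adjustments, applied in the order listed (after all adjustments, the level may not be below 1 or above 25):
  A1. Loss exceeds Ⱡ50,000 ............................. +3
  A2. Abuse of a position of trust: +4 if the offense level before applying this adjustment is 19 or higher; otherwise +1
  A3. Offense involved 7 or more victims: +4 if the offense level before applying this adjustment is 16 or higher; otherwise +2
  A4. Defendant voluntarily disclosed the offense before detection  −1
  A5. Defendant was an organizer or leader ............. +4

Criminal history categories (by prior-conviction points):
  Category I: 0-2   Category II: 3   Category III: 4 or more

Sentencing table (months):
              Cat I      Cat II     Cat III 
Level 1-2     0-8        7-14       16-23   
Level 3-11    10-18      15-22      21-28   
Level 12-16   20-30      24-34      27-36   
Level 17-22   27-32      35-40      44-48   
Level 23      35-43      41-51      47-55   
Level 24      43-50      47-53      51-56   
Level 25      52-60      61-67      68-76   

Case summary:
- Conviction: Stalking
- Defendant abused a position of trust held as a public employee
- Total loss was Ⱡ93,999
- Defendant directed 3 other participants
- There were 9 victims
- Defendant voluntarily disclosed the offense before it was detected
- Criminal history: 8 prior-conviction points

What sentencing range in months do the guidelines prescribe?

Base offense level for stalking: 12.
A1 applies: 12 + 3 = 15.
A2 applies (level before this adjustment is 15 < 19, so +1): 15 + 1 = 16.
A3 applies (level before this adjustment is 16 ≥ 16, so +4): 16 + 4 = 20.
A4 applies: 20 − 1 = 19.
A5 applies: 19 + 4 = 23.
Final offense level: 23.
Criminal history: 8 prior points → Category III (4+).
Level 23 falls in the 23 band.
Grid: Level 23 × Category III = 47-55 months.

47-55 months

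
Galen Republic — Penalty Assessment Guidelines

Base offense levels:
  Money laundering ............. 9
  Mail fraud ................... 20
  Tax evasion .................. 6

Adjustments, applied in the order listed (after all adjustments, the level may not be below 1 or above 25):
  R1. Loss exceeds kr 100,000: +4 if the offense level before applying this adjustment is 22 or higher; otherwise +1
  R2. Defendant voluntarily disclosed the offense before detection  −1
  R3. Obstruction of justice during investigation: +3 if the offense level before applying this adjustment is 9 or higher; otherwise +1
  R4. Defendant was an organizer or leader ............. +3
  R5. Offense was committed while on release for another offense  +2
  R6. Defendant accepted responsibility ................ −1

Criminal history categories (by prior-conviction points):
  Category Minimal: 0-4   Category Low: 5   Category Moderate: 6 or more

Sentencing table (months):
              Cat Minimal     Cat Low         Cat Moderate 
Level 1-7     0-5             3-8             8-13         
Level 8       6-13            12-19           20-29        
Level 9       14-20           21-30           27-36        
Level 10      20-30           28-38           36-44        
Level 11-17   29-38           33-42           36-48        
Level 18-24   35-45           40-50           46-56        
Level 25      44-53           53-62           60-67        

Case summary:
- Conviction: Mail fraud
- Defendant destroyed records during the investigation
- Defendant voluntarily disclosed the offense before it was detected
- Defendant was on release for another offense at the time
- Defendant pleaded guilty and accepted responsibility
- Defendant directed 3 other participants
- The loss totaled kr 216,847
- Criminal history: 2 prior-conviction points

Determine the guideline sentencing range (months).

Base offense level for mail fraud: 20.
R1 applies (level before this adjustment is 20 < 22, so +1): 20 + 1 = 21.
R2 applies: 21 − 1 = 20.
R3 applies (level before this adjustment is 20 ≥ 9, so +3): 20 + 3 = 23.
R4 applies: 23 + 3 = 26.
R5 applies: 26 + 2 = 28.
R6 applies: 28 − 1 = 27.
Level 27 exceeds the maximum of 25; capped at 25.
Final offense level: 25.
Criminal history: 2 prior points → Category Minimal (0-4).
Level 25 falls in the 25 band.
Grid: Level 25 × Category Minimal = 44-53 months.

44-53 months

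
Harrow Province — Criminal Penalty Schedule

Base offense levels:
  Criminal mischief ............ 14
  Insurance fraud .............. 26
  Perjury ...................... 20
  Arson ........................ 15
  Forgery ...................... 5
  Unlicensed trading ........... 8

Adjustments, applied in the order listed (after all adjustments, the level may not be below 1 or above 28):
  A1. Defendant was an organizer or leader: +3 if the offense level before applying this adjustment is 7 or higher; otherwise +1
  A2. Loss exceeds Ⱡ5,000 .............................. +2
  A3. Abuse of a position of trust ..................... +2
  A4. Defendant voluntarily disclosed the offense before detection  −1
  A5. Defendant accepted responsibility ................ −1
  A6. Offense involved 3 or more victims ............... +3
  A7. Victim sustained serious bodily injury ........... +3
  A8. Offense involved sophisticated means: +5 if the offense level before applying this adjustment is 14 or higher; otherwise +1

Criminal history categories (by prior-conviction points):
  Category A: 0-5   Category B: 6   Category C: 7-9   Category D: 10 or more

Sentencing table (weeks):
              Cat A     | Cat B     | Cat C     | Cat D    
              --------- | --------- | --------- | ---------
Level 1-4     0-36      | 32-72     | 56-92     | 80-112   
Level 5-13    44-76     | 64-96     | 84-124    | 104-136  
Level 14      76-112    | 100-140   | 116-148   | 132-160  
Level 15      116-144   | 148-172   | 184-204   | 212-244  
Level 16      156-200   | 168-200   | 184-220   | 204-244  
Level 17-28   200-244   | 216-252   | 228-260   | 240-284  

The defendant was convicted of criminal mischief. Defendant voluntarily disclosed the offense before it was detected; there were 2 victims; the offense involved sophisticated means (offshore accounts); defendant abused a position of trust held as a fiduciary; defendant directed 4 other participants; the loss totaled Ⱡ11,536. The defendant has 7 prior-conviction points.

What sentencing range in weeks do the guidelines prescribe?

Base offense level for criminal mischief: 14.
A1 applies (level before this adjustment is 14 ≥ 7, so +3): 14 + 3 = 17.
A2 applies: 17 + 2 = 19.
A3 applies: 19 + 2 = 21.
A4 applies: 21 − 1 = 20.
A5 does not apply.
A6 does not apply.
A7 does not apply.
A8 applies (level before this adjustment is 20 ≥ 14, so +5): 20 + 5 = 25.
Final offense level: 25.
Criminal history: 7 prior points → Category C (7-9).
Level 25 falls in the 17-28 band.
Grid: Level 17-28 × Category C = 228-260 weeks.

228-260 weeks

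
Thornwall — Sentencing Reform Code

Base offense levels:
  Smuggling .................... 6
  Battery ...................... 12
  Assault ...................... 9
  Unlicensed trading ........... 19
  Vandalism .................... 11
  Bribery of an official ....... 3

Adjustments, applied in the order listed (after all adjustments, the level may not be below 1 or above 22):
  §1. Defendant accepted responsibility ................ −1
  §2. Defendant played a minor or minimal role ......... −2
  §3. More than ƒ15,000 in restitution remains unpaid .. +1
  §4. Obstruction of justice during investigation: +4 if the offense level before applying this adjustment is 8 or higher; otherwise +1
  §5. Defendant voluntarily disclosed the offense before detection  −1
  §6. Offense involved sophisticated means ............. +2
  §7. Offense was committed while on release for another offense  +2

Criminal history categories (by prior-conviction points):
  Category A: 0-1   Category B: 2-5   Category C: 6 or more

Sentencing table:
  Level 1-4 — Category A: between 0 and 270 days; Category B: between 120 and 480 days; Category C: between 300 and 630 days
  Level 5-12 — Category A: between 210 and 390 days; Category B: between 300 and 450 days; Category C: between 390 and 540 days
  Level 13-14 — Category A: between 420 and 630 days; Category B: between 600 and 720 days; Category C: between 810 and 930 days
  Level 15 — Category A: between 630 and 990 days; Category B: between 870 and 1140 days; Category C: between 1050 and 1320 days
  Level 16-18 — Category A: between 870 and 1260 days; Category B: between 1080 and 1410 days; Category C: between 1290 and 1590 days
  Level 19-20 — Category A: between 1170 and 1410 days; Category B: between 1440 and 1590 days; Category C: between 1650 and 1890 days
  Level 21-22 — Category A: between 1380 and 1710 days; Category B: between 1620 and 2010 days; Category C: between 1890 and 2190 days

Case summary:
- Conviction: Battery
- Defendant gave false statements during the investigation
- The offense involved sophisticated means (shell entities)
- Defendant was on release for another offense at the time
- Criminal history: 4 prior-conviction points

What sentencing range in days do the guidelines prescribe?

1440-1590 days

Base offense level for battery: 12.
§1 does not apply.
§4 applies (level before this adjustment is 12 ≥ 8, so +4): 12 + 4 = 16.
§5 does not apply.
§6 applies: 16 + 2 = 18.
§7 applies: 18 + 2 = 20.
Final offense level: 20.
Criminal history: 4 prior points → Category B (2-5).
Level 20 falls in the 19-20 band.
Grid: Level 19-20 × Category B = 1440-1590 days.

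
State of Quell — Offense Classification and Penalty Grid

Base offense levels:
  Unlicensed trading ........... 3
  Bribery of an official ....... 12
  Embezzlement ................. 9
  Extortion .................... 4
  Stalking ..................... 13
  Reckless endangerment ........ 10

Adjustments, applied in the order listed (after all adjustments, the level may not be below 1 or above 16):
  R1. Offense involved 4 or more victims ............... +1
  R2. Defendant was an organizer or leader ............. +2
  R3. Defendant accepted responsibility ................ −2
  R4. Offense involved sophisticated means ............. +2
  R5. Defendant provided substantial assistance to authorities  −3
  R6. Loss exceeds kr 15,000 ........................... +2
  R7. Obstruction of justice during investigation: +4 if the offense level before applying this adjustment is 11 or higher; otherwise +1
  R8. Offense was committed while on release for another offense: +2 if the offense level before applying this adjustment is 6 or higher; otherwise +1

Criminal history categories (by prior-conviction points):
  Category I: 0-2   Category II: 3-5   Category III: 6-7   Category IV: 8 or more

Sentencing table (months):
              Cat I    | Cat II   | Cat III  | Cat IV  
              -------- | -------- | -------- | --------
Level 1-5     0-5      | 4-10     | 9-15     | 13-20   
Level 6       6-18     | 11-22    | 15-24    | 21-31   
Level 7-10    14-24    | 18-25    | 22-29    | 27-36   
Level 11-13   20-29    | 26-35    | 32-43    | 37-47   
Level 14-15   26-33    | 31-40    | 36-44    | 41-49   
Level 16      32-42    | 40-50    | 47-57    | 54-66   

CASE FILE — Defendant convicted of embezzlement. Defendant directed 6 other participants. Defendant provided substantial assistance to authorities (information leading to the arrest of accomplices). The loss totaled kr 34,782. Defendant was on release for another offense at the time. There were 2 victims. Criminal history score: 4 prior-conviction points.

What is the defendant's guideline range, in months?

Base offense level for embezzlement: 9.
R1 does not apply.
R2 applies: 9 + 2 = 11.
R3 does not apply.
R5 applies: 11 − 3 = 8.
R6 applies: 8 + 2 = 10.
R7 does not apply.
R8 applies (level before this adjustment is 10 ≥ 6, so +2): 10 + 2 = 12.
Final offense level: 12.
Criminal history: 4 prior points → Category II (3-5).
Level 12 falls in the 11-13 band.
Grid: Level 11-13 × Category II = 26-35 months.

26-35 months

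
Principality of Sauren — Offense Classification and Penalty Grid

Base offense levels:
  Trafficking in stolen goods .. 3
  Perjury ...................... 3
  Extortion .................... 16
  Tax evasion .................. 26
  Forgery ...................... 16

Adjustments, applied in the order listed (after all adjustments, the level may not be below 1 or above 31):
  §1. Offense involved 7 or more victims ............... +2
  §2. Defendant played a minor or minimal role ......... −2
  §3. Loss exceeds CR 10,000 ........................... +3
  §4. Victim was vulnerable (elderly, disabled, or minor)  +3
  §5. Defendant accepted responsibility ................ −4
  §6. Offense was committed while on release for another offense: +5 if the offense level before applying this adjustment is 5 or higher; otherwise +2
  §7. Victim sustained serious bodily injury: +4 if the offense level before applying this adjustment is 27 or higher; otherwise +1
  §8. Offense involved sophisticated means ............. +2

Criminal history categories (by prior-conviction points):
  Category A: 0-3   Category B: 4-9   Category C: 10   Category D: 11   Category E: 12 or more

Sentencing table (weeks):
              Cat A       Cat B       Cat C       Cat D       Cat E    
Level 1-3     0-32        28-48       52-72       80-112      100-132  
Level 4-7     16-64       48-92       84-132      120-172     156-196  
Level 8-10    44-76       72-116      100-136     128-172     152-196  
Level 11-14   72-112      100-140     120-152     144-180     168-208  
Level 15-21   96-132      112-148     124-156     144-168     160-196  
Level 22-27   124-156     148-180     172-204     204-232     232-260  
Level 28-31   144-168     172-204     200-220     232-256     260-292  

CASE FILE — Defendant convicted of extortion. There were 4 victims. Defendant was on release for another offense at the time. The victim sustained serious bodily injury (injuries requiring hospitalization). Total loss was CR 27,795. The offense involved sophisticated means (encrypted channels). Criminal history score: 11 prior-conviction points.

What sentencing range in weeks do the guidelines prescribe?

Base offense level for extortion: 16.
§1 does not apply.
§3 applies: 16 + 3 = 19.
§4 does not apply.
§6 applies (level before this adjustment is 19 ≥ 5, so +5): 19 + 5 = 24.
§7 applies (level before this adjustment is 24 < 27, so +1): 24 + 1 = 25.
§8 applies: 25 + 2 = 27.
Final offense level: 27.
Criminal history: 11 prior points → Category D (11).
Level 27 falls in the 22-27 band.
Grid: Level 22-27 × Category D = 204-232 weeks.

204-232 weeks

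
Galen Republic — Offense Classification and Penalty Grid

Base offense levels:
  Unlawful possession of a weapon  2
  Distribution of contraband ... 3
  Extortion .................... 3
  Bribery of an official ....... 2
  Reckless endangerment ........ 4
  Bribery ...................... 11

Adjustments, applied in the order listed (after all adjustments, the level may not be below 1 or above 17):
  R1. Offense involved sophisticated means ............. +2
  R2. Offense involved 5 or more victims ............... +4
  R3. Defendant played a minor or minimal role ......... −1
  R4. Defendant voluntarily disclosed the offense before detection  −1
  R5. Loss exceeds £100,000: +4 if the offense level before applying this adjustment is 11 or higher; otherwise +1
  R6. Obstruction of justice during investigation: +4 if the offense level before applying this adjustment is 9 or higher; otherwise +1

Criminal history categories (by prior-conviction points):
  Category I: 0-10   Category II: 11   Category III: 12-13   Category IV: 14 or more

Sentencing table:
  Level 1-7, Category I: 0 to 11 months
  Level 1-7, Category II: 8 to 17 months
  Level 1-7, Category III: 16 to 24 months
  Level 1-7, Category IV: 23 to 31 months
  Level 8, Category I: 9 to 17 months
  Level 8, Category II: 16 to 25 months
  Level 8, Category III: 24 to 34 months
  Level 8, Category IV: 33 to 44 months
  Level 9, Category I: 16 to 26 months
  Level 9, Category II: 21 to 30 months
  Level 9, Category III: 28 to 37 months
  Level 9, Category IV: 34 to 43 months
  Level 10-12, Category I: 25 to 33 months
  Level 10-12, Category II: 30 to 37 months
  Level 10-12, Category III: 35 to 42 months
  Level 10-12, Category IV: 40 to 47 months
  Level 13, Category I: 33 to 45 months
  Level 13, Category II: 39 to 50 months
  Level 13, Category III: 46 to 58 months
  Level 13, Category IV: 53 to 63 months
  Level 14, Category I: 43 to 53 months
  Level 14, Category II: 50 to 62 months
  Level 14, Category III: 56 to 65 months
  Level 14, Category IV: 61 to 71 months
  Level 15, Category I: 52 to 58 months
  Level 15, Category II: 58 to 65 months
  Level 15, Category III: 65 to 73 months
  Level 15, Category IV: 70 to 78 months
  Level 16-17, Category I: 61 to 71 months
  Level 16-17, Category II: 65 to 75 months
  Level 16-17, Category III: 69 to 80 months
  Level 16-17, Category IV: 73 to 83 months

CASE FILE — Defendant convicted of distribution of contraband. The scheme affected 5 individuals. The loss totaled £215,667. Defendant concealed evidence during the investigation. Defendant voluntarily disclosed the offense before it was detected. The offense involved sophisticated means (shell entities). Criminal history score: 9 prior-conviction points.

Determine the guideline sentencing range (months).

Base offense level for distribution of contraband: 3.
R1 applies: 3 + 2 = 5.
R2 applies: 5 + 4 = 9.
R4 applies: 9 − 1 = 8.
R5 applies (level before this adjustment is 8 < 11, so +1): 8 + 1 = 9.
R6 applies (level before this adjustment is 9 ≥ 9, so +4): 9 + 4 = 13.
Final offense level: 13.
Criminal history: 9 prior points → Category I (0-10).
Level 13 falls in the 13 band.
Grid: Level 13 × Category I = 33-45 months.

33-45 months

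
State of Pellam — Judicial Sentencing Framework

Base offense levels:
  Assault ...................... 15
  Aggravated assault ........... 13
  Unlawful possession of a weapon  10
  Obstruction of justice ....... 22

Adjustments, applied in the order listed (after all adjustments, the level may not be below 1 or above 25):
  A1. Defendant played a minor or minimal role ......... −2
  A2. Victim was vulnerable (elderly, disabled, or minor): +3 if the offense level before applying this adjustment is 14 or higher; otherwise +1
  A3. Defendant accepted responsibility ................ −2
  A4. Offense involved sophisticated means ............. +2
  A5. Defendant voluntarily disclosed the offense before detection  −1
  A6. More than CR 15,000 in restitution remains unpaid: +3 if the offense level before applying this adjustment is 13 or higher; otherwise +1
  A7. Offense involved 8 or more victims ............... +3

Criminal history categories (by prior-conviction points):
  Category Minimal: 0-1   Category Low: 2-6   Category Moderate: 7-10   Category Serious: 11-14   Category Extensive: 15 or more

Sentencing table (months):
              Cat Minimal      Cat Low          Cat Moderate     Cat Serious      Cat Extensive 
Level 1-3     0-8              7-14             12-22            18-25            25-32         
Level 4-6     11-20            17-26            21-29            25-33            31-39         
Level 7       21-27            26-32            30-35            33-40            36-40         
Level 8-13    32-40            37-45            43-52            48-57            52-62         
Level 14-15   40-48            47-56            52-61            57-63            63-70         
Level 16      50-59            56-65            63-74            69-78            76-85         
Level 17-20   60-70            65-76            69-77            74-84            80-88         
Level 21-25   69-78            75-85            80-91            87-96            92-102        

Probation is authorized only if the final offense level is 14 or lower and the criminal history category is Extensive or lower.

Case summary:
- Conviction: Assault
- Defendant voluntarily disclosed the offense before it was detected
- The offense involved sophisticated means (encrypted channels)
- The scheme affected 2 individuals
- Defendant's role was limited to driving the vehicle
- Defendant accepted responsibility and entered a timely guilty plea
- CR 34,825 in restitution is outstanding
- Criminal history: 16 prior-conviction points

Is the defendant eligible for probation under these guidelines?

Yes

Base offense level for assault: 15.
A1 applies: 15 − 2 = 13.
A3 applies: 13 − 2 = 11.
A4 applies: 11 + 2 = 13.
A5 applies: 13 − 1 = 12.
A6 applies (level before this adjustment is 12 < 13, so +1): 12 + 1 = 13.
Final offense level: 13.
Criminal history: 16 prior points → Category Extensive (15+).
Level 13 falls in the 8-13 band.
Grid: Level 8-13 × Category Extensive = 52-62 months.
Probation check: level 13 ≤ 14 and category Extensive ≤ Extensive → eligible.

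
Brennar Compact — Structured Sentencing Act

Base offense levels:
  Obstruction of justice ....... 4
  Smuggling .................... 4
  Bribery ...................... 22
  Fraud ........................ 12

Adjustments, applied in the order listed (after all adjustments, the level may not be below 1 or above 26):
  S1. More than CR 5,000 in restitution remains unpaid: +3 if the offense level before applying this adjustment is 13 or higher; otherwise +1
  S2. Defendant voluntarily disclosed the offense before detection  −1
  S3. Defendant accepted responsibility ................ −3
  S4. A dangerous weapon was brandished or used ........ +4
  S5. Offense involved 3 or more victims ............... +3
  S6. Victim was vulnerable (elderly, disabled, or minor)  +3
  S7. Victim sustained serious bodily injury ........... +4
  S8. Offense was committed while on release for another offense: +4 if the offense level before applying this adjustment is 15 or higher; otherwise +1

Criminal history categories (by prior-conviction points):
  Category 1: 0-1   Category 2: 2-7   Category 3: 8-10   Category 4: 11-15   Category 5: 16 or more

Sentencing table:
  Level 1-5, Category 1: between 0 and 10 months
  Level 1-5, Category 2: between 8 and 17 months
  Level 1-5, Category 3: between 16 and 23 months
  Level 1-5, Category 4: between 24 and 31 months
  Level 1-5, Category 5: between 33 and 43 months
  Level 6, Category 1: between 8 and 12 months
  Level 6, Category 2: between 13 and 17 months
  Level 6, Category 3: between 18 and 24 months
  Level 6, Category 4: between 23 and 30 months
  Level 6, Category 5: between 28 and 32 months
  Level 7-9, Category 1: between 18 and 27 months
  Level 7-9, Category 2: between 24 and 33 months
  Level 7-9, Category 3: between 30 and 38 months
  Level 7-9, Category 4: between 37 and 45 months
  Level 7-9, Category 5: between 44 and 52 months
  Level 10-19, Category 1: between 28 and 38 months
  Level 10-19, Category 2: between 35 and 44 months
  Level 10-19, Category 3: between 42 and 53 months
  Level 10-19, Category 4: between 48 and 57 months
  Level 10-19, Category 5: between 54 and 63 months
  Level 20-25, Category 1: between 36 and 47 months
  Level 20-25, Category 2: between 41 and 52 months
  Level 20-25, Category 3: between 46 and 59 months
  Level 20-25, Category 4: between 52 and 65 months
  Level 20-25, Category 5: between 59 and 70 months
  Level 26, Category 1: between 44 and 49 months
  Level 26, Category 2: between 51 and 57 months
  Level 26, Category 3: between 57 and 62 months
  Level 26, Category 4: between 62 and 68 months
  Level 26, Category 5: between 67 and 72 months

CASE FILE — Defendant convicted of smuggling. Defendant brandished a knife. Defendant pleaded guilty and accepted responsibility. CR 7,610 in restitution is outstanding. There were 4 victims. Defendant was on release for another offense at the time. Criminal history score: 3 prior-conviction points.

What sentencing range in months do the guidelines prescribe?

35-44 months

Base offense level for smuggling: 4.
S1 applies (level before this adjustment is 4 < 13, so +1): 4 + 1 = 5.
S2 does not apply.
S3 applies: 5 − 3 = 2.
S4 applies: 2 + 4 = 6.
S5 applies: 6 + 3 = 9.
S7 does not apply.
S8 applies (level before this adjustment is 9 < 15, so +1): 9 + 1 = 10.
Final offense level: 10.
Criminal history: 3 prior points → Category 2 (2-7).
Level 10 falls in the 10-19 band.
Grid: Level 10-19 × Category 2 = 35-44 months.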